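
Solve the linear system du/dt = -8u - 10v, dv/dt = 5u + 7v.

u(t) = 2K_1e^(-3t) + K_2e^(2t), v(t) = -K_1e^(-3t) - K_2e^(2t)

Coefficient matrix A = [[-8, -10], [5, 7]].
Characteristic polynomial det(A - λI) = λ^2 + λ - 6 = 0.
Eigenvalues λ = -3, 2.
For λ=-3: (A-λI) row 1 is [-5, -10], so an eigenvector is (2, -1).
For λ=2: (A-λI) row 1 is [-10, -10], so an eigenvector is (1, -1).
General solution: K_1e^(-3t)(2,-1) + K_2e^(2t)(1,-1).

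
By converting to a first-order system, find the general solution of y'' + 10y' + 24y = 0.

Let x_1 = y, x_2 = y'. Then x_1' = x_2 and x_2' = -24x_1 - 10x_2.
A = [[0,1],[-24,-10]]; det(A-λI) = λ^2 + 10λ + 24.
Eigenvalues λ = -6, -4 with eigenvectors (1,-6), (1,-4).

y(t) = K_1e^(-6t) + K_2e^(-4t)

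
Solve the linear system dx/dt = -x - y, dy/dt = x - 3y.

Coefficient matrix A = [[-1, -1], [1, -3]].
Characteristic polynomial det(A - λI) = λ^2 + 4λ + 4 = 0.
Single eigenvalue λ = -2 with algebraic multiplicity 2.
Eigenvector v = (-1,-1); generalized eigenvector w with (A-λI)w=v is (-2,-1).
General solution: e^(-2t)[C_1·v + C_2·(t·v + w)].

x(t) = -C_1e^(-2t) - C_2te^(-2t) - 2C_2e^(-2t), y(t) = -C_1e^(-2t) - C_2te^(-2t) - C_2e^(-2t)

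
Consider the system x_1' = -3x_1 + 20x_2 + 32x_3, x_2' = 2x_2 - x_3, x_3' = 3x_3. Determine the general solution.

Coefficient matrix A = [[-3, 20, 32], [0, 2, -1], [0, 0, 3]].
det(A - λI) = 0 gives eigenvalues λ = 2, -3, 3.
For λ=2: eigenvector (4,1,0).
For λ=-3: eigenvector (1,0,0).
For λ=3: eigenvector (2,-1,1).
General solution: C_1e^(2t)(4,1,0) + C_2e^(-3t)(1,0,0) + C_3e^(3t)(2,-1,1).

x_1(t) = 4C_1e^(2t) + C_2e^(-3t) + 2C_3e^(3t), x_2(t) = C_1e^(2t) - C_3e^(3t), x_3(t) = C_3e^(3t)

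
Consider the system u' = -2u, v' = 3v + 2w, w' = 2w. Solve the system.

Coefficient matrix A = [[-2, 0, 0], [0, 3, 2], [0, 0, 2]].
det(A - λI) = 0 gives eigenvalues λ = -2, 3, 2.
For λ=-2: eigenvector (1,0,0).
For λ=3: eigenvector (0,1,0).
For λ=2: eigenvector (0,-2,1).
General solution: K_1e^(-2t)(1,0,0) + K_2e^(3t)(0,1,0) + K_3e^(2t)(0,-2,1).

u(t) = K_1e^(-2t), v(t) = K_2e^(3t) - 2K_3e^(2t), w(t) = K_3e^(2t)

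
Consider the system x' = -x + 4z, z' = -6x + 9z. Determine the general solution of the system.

x(t) = C_1e^(3t) - 2C_2e^(5t), z(t) = C_1e^(3t) - 3C_2e^(5t)

Coefficient matrix A = [[-1, 4], [-6, 9]].
Characteristic polynomial det(A - λI) = λ^2 - 8λ + 15 = 0.
Eigenvalues λ = 3, 5.
For λ=3: (A-λI) row 1 is [-4, 4], so an eigenvector is (1, 1).
For λ=5: (A-λI) row 1 is [-6, 4], so an eigenvector is (-2, -3).
General solution: C_1e^(3t)(1,1) + C_2e^(5t)(-2,-3).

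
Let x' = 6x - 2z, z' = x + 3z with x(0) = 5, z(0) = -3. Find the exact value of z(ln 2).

80

A = [[6,-2],[1,3]]; eigenvalues λ = 5, 4.
Eigenvectors: (-2,-1) for λ=5, (-1,-1) for λ=4.
From the initial condition, c_1 = -8, c_2 = 11.
z(ln 2) = (-8)(2^5)(-1) + (11)(2^4)(-1) = 80.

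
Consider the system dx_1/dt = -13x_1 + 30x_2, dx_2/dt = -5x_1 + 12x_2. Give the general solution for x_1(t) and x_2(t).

Coefficient matrix A = [[-13, 30], [-5, 12]].
Characteristic polynomial det(A - λI) = λ^2 + λ - 6 = 0.
Eigenvalues λ = 2, -3.
For λ=2: (A-λI) row 1 is [-15, 30], so an eigenvector is (2, 1).
For λ=-3: (A-λI) row 1 is [-10, 30], so an eigenvector is (-3, -1).
General solution: c_1e^(2t)(2,1) + c_2e^(-3t)(-3,-1).

x_1(t) = 2c_1e^(2t) - 3c_2e^(-3t), x_2(t) = c_1e^(2t) - c_2e^(-3t)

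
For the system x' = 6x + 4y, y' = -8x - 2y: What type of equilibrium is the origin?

unstable spiral

A = [[6,4],[-8,-2]]; det(A-λI) = λ^2 - 4λ + 20.
λ = 2 ± 4i: positive real part.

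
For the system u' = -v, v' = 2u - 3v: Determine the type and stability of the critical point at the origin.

stable node

A = [[0,-1],[2,-3]]; det(A-λI) = λ^2 + 3λ + 2.
λ = -2, -1: both negative.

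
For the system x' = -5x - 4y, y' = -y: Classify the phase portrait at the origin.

A = [[-5,-4],[0,-1]]; det(A-λI) = λ^2 + 6λ + 5.
λ = -1, -5: both negative.

stable node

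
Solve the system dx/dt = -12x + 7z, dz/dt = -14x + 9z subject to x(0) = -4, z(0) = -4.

Coefficient matrix A = [[-12, 7], [-14, 9]].
Characteristic polynomial det(A - λI) = λ^2 + 3λ - 10 = 0.
Eigenvalues λ = -5, 2.
For λ=-5: (A-λI) row 1 is [-7, 7], so an eigenvector is (-1, -1).
For λ=2: (A-λI) row 1 is [-14, 7], so an eigenvector is (1, 2).
General solution: K_1e^(-5t)(-1,-1) + K_2e^(2t)(1,2).
Applying x(0)=-4, z(0)=-4 gives K_1=4, K_2=0.

x(t) = -4e^(-5t), z(t) = -4e^(-5t)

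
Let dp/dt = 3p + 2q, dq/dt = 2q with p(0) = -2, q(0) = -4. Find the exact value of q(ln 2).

A = [[3,2],[0,2]]; eigenvalues λ = 3, 2.
Eigenvectors: (1,0) for λ=3, (-2,1) for λ=2.
From the initial condition, c_1 = -10, c_2 = -4.
q(ln 2) = (-10)(2^3)(0) + (-4)(2^2)(1) = -16.

-16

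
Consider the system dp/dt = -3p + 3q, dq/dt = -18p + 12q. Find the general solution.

Coefficient matrix A = [[-3, 3], [-18, 12]].
Characteristic polynomial det(A - λI) = λ^2 - 9λ + 18 = 0.
Eigenvalues λ = 6, 3.
For λ=6: (A-λI) row 1 is [-9, 3], so an eigenvector is (1, 3).
For λ=3: (A-λI) row 1 is [-6, 3], so an eigenvector is (-1, -2).
General solution: K_1e^(6t)(1,3) + K_2e^(3t)(-1,-2).

p(t) = K_1e^(6t) - K_2e^(3t), q(t) = 3K_1e^(6t) - 2K_2e^(3t)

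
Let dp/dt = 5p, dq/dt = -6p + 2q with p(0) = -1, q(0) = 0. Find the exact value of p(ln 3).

A = [[5,0],[-6,2]]; eigenvalues λ = 5, 2.
Eigenvectors: (-1,2) for λ=5, (0,-1) for λ=2.
From the initial condition, c_1 = 1, c_2 = 2.
p(ln 3) = (1)(3^5)(-1) + (2)(3^2)(0) = -243.

-243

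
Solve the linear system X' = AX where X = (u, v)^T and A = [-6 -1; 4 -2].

Coefficient matrix A = [[-6, -1], [4, -2]].
Characteristic polynomial det(A - λI) = λ^2 + 8λ + 16 = 0.
Single eigenvalue λ = -4 with algebraic multiplicity 2.
Eigenvector v = (1,-2); generalized eigenvector w with (A-λI)w=v is (0,-1).
General solution: e^(-4t)[C_1·v + C_2·(t·v + w)].

u(t) = C_1e^(-4t) + C_2te^(-4t), v(t) = -2C_1e^(-4t) - 2C_2te^(-4t) - C_2e^(-4t)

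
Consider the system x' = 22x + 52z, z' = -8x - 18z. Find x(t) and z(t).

Coefficient matrix A = [[22, 52], [-8, -18]].
Characteristic polynomial det(A - λI) = λ^2 - 4λ + 20 = 0.
Eigenvalues λ = 2 ± 4i (complex conjugate pair).
For λ=2+4i: an eigenvector is (3,-1) - i(2,-1) = (3 - 2i, -1 + i).
A real fundamental pair from Re and Im of e^((2+4i)t)v: X_1 = e^(2t)(cos(4t)·(3,-1) + sin(4t)·(2,-1)), X_2 = e^(2t)(sin(4t)·(3,-1) - cos(4t)·(2,-1)).
General solution: C_1X_1 + C_2X_2.

x(t) = 2C_1e^(2t)sin(4t) + 3C_1e^(2t)cos(4t) + 3C_2e^(2t)sin(4t) - 2C_2e^(2t)cos(4t), z(t) = -C_1e^(2t)sin(4t) - C_1e^(2t)cos(4t) - C_2e^(2t)sin(4t) + C_2e^(2t)cos(4t)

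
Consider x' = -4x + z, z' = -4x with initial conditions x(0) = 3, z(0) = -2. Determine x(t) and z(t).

x(t) = -8te^(-2t) + 3e^(-2t), z(t) = -16te^(-2t) - 2e^(-2t)

Coefficient matrix A = [[-4, 1], [-4, 0]].
Characteristic polynomial det(A - λI) = λ^2 + 4λ + 4 = 0.
Single eigenvalue λ = -2 with algebraic multiplicity 2.
Eigenvector v = (1,2); generalized eigenvector w with (A-λI)w=v is (-2,-3).
General solution: e^(-2t)[K_1·v + K_2·(t·v + w)].
Applying x(0)=3, z(0)=-2 gives K_1=-13, K_2=-8.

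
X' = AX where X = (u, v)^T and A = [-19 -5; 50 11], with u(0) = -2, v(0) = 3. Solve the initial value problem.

u(t) = 3e^(-4t)sin(5t) - 2e^(-4t)cos(5t), v(t) = -11e^(-4t)sin(5t) + 3e^(-4t)cos(5t)

Coefficient matrix A = [[-19, -5], [50, 11]].
Characteristic polynomial det(A - λI) = λ^2 + 8λ + 41 = 0.
Eigenvalues λ = -4 ± 5i (complex conjugate pair).
For λ=-4+5i: an eigenvector is (-1,3) - i(0,-1) = (-1, 3 + i).
A real fundamental pair from Re and Im of e^((-4+5i)t)v: X_1 = e^(-4t)(cos(5t)·(-1,3) + sin(5t)·(0,-1)), X_2 = e^(-4t)(sin(5t)·(-1,3) - cos(5t)·(0,-1)).
General solution: K_1X_1 + K_2X_2.
Applying u(0)=-2, v(0)=3 gives K_1=2, K_2=-3.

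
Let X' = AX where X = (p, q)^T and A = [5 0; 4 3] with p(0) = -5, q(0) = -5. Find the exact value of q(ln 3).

A = [[5,0],[4,3]]; eigenvalues λ = 3, 5.
Eigenvectors: (0,1) for λ=3, (-1,-2) for λ=5.
From the initial condition, c_1 = 5, c_2 = 5.
q(ln 3) = (5)(3^3)(1) + (5)(3^5)(-2) = -2295.

-2295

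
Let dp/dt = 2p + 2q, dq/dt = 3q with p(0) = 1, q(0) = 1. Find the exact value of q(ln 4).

A = [[2,2],[0,3]]; eigenvalues λ = 2, 3.
Eigenvectors: (1,0) for λ=2, (-2,-1) for λ=3.
From the initial condition, c_1 = -1, c_2 = -1.
q(ln 4) = (-1)(4^2)(0) + (-1)(4^3)(-1) = 64.

64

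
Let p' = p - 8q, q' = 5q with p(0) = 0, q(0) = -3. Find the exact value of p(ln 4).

A = [[1,-8],[0,5]]; eigenvalues λ = 1, 5.
Eigenvectors: (-1,0) for λ=1, (2,-1) for λ=5.
From the initial condition, c_1 = 6, c_2 = 3.
p(ln 4) = (6)(4^1)(-1) + (3)(4^5)(2) = 6120.

6120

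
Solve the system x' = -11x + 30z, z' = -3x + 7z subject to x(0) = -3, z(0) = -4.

x(t) = -31e^(-2t)sin(3t) - 3e^(-2t)cos(3t), z(t) = -9e^(-2t)sin(3t) - 4e^(-2t)cos(3t)

Coefficient matrix A = [[-11, 30], [-3, 7]].
Characteristic polynomial det(A - λI) = λ^2 + 4λ + 13 = 0.
Eigenvalues λ = -2 ± 3i (complex conjugate pair).
For λ=-2+3i: an eigenvector is (3,1) - i(1,0) = (3 - i, 1).
A real fundamental pair from Re and Im of e^((-2+3i)t)v: X_1 = e^(-2t)(cos(3t)·(3,1) + sin(3t)·(1,0)), X_2 = e^(-2t)(sin(3t)·(3,1) - cos(3t)·(1,0)).
General solution: K_1X_1 + K_2X_2.
Applying x(0)=-3, z(0)=-4 gives K_1=-4, K_2=-9.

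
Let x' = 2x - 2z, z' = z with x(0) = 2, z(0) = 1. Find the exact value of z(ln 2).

2

A = [[2,-2],[0,1]]; eigenvalues λ = 2, 1.
Eigenvectors: (-1,0) for λ=2, (-2,-1) for λ=1.
From the initial condition, c_1 = 0, c_2 = -1.
z(ln 2) = (0)(2^2)(0) + (-1)(2^1)(-1) = 2.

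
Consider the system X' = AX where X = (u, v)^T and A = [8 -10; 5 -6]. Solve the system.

u(t) = -3c_1e^(t)sin(t) + c_1e^(t)cos(t) + c_2e^(t)sin(t) + 3c_2e^(t)cos(t), v(t) = -2c_1e^(t)sin(t) + c_1e^(t)cos(t) + c_2e^(t)sin(t) + 2c_2e^(t)cos(t)

Coefficient matrix A = [[8, -10], [5, -6]].
Characteristic polynomial det(A - λI) = λ^2 - 2λ + 2 = 0.
Eigenvalues λ = 1 ± i (complex conjugate pair).
For λ=1+i: an eigenvector is (1,1) - i(-3,-2) = (1 + 3i, 1 + 2i).
A real fundamental pair from Re and Im of e^((1+i)t)v: X_1 = e^(t)(cos(t)·(1,1) + sin(t)·(-3,-2)), X_2 = e^(t)(sin(t)·(1,1) - cos(t)·(-3,-2)).
General solution: c_1X_1 + c_2X_2.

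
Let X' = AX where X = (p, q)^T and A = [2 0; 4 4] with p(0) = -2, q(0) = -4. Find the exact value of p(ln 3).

-18

A = [[2,0],[4,4]]; eigenvalues λ = 4, 2.
Eigenvectors: (0,-1) for λ=4, (-1,2) for λ=2.
From the initial condition, c_1 = 8, c_2 = 2.
p(ln 3) = (8)(3^4)(0) + (2)(3^2)(-1) = -18.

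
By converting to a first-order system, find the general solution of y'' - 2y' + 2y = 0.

y(t) = C_1e^(t)cos(t) + C_2e^(t)sin(t)

Let x_1 = y, x_2 = y'. Then x_1' = x_2 and x_2' = -2x_1 + 2x_2.
A = [[0,1],[-2,2]]; det(A-λI) = λ^2 - 2λ + 2.
Eigenvalues λ = 1 ± i.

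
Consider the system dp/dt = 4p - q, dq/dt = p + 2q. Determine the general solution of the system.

p(t) = c_1e^(3t) + c_2te^(3t), q(t) = c_1e^(3t) + c_2te^(3t) - c_2e^(3t)

Coefficient matrix A = [[4, -1], [1, 2]].
Characteristic polynomial det(A - λI) = λ^2 - 6λ + 9 = 0.
Single eigenvalue λ = 3 with algebraic multiplicity 2.
Eigenvector v = (1,1); generalized eigenvector w with (A-λI)w=v is (0,-1).
General solution: e^(3t)[c_1·v + c_2·(t·v + w)].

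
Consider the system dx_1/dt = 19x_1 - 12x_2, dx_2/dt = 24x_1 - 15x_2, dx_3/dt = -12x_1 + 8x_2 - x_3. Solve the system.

x_1(t) = -2C_1e^(t) - 3C_2e^(3t), x_2(t) = -3C_1e^(t) - 4C_2e^(3t), x_3(t) = C_2e^(3t) + C_3e^(-t)

Coefficient matrix A = [[19, -12, 0], [24, -15, 0], [-12, 8, -1]].
det(A - λI) = 0 gives eigenvalues λ = 1, 3, -1.
For λ=1: eigenvector (-2,-3,0).
For λ=3: eigenvector (-3,-4,1).
For λ=-1: eigenvector (0,0,1).
General solution: C_1e^(t)(-2,-3,0) + C_2e^(3t)(-3,-4,1) + C_3e^(-t)(0,0,1).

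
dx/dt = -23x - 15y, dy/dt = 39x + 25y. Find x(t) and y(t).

Coefficient matrix A = [[-23, -15], [39, 25]].
Characteristic polynomial det(A - λI) = λ^2 - 2λ + 10 = 0.
Eigenvalues λ = 1 ± 3i (complex conjugate pair).
For λ=1+3i: an eigenvector is (2,-3) - i(-1,2) = (2 + i, -3 - 2i).
A real fundamental pair from Re and Im of e^((1+3i)t)v: X_1 = e^(t)(cos(3t)·(2,-3) + sin(3t)·(-1,2)), X_2 = e^(t)(sin(3t)·(2,-3) - cos(3t)·(-1,2)).
General solution: K_1X_1 + K_2X_2.

x(t) = -K_1e^(t)sin(3t) + 2K_1e^(t)cos(3t) + 2K_2e^(t)sin(3t) + K_2e^(t)cos(3t), y(t) = 2K_1e^(t)sin(3t) - 3K_1e^(t)cos(3t) - 3K_2e^(t)sin(3t) - 2K_2e^(t)cos(3t)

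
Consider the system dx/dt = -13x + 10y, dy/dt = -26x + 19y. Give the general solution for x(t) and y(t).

Coefficient matrix A = [[-13, 10], [-26, 19]].
Characteristic polynomial det(A - λI) = λ^2 - 6λ + 13 = 0.
Eigenvalues λ = 3 ± 2i (complex conjugate pair).
For λ=3+2i: an eigenvector is (2,3) - i(-1,-2) = (2 + i, 3 + 2i).
A real fundamental pair from Re and Im of e^((3+2i)t)v: X_1 = e^(3t)(cos(2t)·(2,3) + sin(2t)·(-1,-2)), X_2 = e^(3t)(sin(2t)·(2,3) - cos(2t)·(-1,-2)).
General solution: K_1X_1 + K_2X_2.

x(t) = -K_1e^(3t)sin(2t) + 2K_1e^(3t)cos(2t) + 2K_2e^(3t)sin(2t) + K_2e^(3t)cos(2t), y(t) = -2K_1e^(3t)sin(2t) + 3K_1e^(3t)cos(2t) + 3K_2e^(3t)sin(2t) + 2K_2e^(3t)cos(2t)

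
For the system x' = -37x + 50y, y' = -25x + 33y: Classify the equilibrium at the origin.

stable spiral

A = [[-37,50],[-25,33]]; det(A-λI) = λ^2 + 4λ + 29.
λ = -2 ± 5i: negative real part.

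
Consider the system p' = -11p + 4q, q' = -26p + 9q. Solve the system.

p(t) = C_1e^(-t)sin(2t) + C_1e^(-t)cos(2t) + C_2e^(-t)sin(2t) - C_2e^(-t)cos(2t), q(t) = 2C_1e^(-t)sin(2t) + 3C_1e^(-t)cos(2t) + 3C_2e^(-t)sin(2t) - 2C_2e^(-t)cos(2t)

Coefficient matrix A = [[-11, 4], [-26, 9]].
Characteristic polynomial det(A - λI) = λ^2 + 2λ + 5 = 0.
Eigenvalues λ = -1 ± 2i (complex conjugate pair).
For λ=-1+2i: an eigenvector is (1,3) - i(1,2) = (1 - i, 3 - 2i).
A real fundamental pair from Re and Im of e^((-1+2i)t)v: X_1 = e^(-t)(cos(2t)·(1,3) + sin(2t)·(1,2)), X_2 = e^(-t)(sin(2t)·(1,3) - cos(2t)·(1,2)).
General solution: C_1X_1 + C_2X_2.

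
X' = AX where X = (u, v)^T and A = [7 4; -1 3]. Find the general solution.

Coefficient matrix A = [[7, 4], [-1, 3]].
Characteristic polynomial det(A - λI) = λ^2 - 10λ + 25 = 0.
Single eigenvalue λ = 5 with algebraic multiplicity 2.
Eigenvector v = (2,-1); generalized eigenvector w with (A-λI)w=v is (-3,2).
General solution: e^(5t)[K_1·v + K_2·(t·v + w)].

u(t) = 2K_1e^(5t) + 2K_2te^(5t) - 3K_2e^(5t), v(t) = -K_1e^(5t) - K_2te^(5t) + 2K_2e^(5t)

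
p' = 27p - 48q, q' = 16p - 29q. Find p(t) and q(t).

Coefficient matrix A = [[27, -48], [16, -29]].
Characteristic polynomial det(A - λI) = λ^2 + 2λ - 15 = 0.
Eigenvalues λ = 3, -5.
For λ=3: (A-λI) row 1 is [24, -48], so an eigenvector is (2, 1).
For λ=-5: (A-λI) row 1 is [32, -48], so an eigenvector is (-3, -2).
General solution: C_1e^(3t)(2,1) + C_2e^(-5t)(-3,-2).

p(t) = 2C_1e^(3t) - 3C_2e^(-5t), q(t) = C_1e^(3t) - 2C_2e^(-5t)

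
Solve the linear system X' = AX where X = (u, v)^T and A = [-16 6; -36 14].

Coefficient matrix A = [[-16, 6], [-36, 14]].
Characteristic polynomial det(A - λI) = λ^2 + 2λ - 8 = 0.
Eigenvalues λ = 2, -4.
For λ=2: (A-λI) row 1 is [-18, 6], so an eigenvector is (1, 3).
For λ=-4: (A-λI) row 1 is [-12, 6], so an eigenvector is (-1, -2).
General solution: C_1e^(2t)(1,3) + C_2e^(-4t)(-1,-2).

u(t) = C_1e^(2t) - C_2e^(-4t), v(t) = 3C_1e^(2t) - 2C_2e^(-4t)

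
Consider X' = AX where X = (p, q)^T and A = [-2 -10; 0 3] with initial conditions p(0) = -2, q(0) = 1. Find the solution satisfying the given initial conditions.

p(t) = -2e^(3t), q(t) = e^(3t)

Coefficient matrix A = [[-2, -10], [0, 3]].
Characteristic polynomial det(A - λI) = λ^2 - λ - 6 = 0.
Eigenvalues λ = -2, 3.
For λ=-2: (A-λI) row 1 is [0, -10], so an eigenvector is (-1, 0).
For λ=3: (A-λI) row 1 is [-5, -10], so an eigenvector is (-2, 1).
General solution: C_1e^(-2t)(-1,0) + C_2e^(3t)(-2,1).
Applying p(0)=-2, q(0)=1 gives C_1=0, C_2=1.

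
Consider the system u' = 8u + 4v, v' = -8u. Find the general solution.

Coefficient matrix A = [[8, 4], [-8, 0]].
Characteristic polynomial det(A - λI) = λ^2 - 8λ + 32 = 0.
Eigenvalues λ = 4 ± 4i (complex conjugate pair).
For λ=4+4i: an eigenvector is (-1,1) - i(0,1) = (-1, 1 - i).
A real fundamental pair from Re and Im of e^((4+4i)t)v: X_1 = e^(4t)(cos(4t)·(-1,1) + sin(4t)·(0,1)), X_2 = e^(4t)(sin(4t)·(-1,1) - cos(4t)·(0,1)).
General solution: c_1X_1 + c_2X_2.

u(t) = -c_1e^(4t)cos(4t) - c_2e^(4t)sin(4t), v(t) = c_1e^(4t)sin(4t) + c_1e^(4t)cos(4t) + c_2e^(4t)sin(4t) - c_2e^(4t)cos(4t)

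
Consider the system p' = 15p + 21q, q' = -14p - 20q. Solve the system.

p(t) = C_1e^(-6t) + 3C_2e^(t), q(t) = -C_1e^(-6t) - 2C_2e^(t)

Coefficient matrix A = [[15, 21], [-14, -20]].
Characteristic polynomial det(A - λI) = λ^2 + 5λ - 6 = 0.
Eigenvalues λ = -6, 1.
For λ=-6: (A-λI) row 1 is [21, 21], so an eigenvector is (1, -1).
For λ=1: (A-λI) row 1 is [14, 21], so an eigenvector is (3, -2).
General solution: C_1e^(-6t)(1,-1) + C_2e^(t)(3,-2).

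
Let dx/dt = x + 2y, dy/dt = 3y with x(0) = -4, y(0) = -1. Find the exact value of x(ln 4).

-76

A = [[1,2],[0,3]]; eigenvalues λ = 1, 3.
Eigenvectors: (1,0) for λ=1, (-1,-1) for λ=3.
From the initial condition, c_1 = -3, c_2 = 1.
x(ln 4) = (-3)(4^1)(1) + (1)(4^3)(-1) = -76.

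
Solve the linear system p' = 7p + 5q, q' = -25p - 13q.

p(t) = -c_1e^(-3t)sin(5t) + c_2e^(-3t)cos(5t), q(t) = 2c_1e^(-3t)sin(5t) - c_1e^(-3t)cos(5t) - c_2e^(-3t)sin(5t) - 2c_2e^(-3t)cos(5t)

Coefficient matrix A = [[7, 5], [-25, -13]].
Characteristic polynomial det(A - λI) = λ^2 + 6λ + 34 = 0.
Eigenvalues λ = -3 ± 5i (complex conjugate pair).
For λ=-3+5i: an eigenvector is (0,-1) - i(-1,2) = (0 + i, -1 - 2i).
A real fundamental pair from Re and Im of e^((-3+5i)t)v: X_1 = e^(-3t)(cos(5t)·(0,-1) + sin(5t)·(-1,2)), X_2 = e^(-3t)(sin(5t)·(0,-1) - cos(5t)·(-1,2)).
General solution: c_1X_1 + c_2X_2.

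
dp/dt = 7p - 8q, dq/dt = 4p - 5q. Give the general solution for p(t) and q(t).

Coefficient matrix A = [[7, -8], [4, -5]].
Characteristic polynomial det(A - λI) = λ^2 - 2λ - 3 = 0.
Eigenvalues λ = 3, -1.
For λ=3: (A-λI) row 1 is [4, -8], so an eigenvector is (2, 1).
For λ=-1: (A-λI) row 1 is [8, -8], so an eigenvector is (-1, -1).
General solution: K_1e^(3t)(2,1) + K_2e^(-t)(-1,-1).

p(t) = 2K_1e^(3t) - K_2e^(-t), q(t) = K_1e^(3t) - K_2e^(-t)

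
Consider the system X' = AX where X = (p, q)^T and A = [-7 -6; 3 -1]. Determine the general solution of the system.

p(t) = C_1e^(-4t)sin(3t) + C_1e^(-4t)cos(3t) + C_2e^(-4t)sin(3t) - C_2e^(-4t)cos(3t), q(t) = -C_1e^(-4t)cos(3t) - C_2e^(-4t)sin(3t)

Coefficient matrix A = [[-7, -6], [3, -1]].
Characteristic polynomial det(A - λI) = λ^2 + 8λ + 25 = 0.
Eigenvalues λ = -4 ± 3i (complex conjugate pair).
For λ=-4+3i: an eigenvector is (1,-1) - i(1,0) = (1 - i, -1).
A real fundamental pair from Re and Im of e^((-4+3i)t)v: X_1 = e^(-4t)(cos(3t)·(1,-1) + sin(3t)·(1,0)), X_2 = e^(-4t)(sin(3t)·(1,-1) - cos(3t)·(1,0)).
General solution: C_1X_1 + C_2X_2.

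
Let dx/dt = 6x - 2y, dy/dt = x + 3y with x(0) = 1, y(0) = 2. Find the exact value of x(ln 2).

-16

A = [[6,-2],[1,3]]; eigenvalues λ = 5, 4.
Eigenvectors: (2,1) for λ=5, (1,1) for λ=4.
From the initial condition, c_1 = -1, c_2 = 3.
x(ln 2) = (-1)(2^5)(2) + (3)(2^4)(1) = -16.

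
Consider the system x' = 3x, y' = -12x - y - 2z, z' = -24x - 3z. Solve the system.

x(t) = C_1e^(3t), y(t) = -C_1e^(3t) + C_2e^(-t) + C_3e^(-3t), z(t) = -4C_1e^(3t) + C_3e^(-3t)

Coefficient matrix A = [[3, 0, 0], [-12, -1, -2], [-24, 0, -3]].
det(A - λI) = 0 gives eigenvalues λ = 3, -1, -3.
For λ=3: eigenvector (1,-1,-4).
For λ=-1: eigenvector (0,1,0).
For λ=-3: eigenvector (0,1,1).
General solution: C_1e^(3t)(1,-1,-4) + C_2e^(-t)(0,1,0) + C_3e^(-3t)(0,1,1).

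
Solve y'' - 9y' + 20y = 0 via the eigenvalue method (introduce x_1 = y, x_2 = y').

Let x_1 = y, x_2 = y'. Then x_1' = x_2 and x_2' = -20x_1 + 9x_2.
A = [[0,1],[-20,9]]; det(A-λI) = λ^2 - 9λ + 20.
Eigenvalues λ = 5, 4 with eigenvectors (1,5), (1,4).

y(t) = C_1e^(5t) + C_2e^(4t)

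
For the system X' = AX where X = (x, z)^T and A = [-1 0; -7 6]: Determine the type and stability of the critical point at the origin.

A = [[-1,0],[-7,6]]; det(A-λI) = λ^2 - 5λ - 6.
λ = -1, 6: opposite signs.

saddle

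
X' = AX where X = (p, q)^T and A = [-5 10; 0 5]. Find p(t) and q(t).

p(t) = c_1e^(5t) - c_2e^(-5t), q(t) = c_1e^(5t)

Coefficient matrix A = [[-5, 10], [0, 5]].
Characteristic polynomial det(A - λI) = λ^2 - 25 = 0.
Eigenvalues λ = 5, -5.
For λ=5: (A-λI) row 1 is [-10, 10], so an eigenvector is (1, 1).
For λ=-5: (A-λI) row 1 is [0, 10], so an eigenvector is (-1, 0).
General solution: c_1e^(5t)(1,1) + c_2e^(-5t)(-1,0).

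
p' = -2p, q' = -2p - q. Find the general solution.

Coefficient matrix A = [[-2, 0], [-2, -1]].
Characteristic polynomial det(A - λI) = λ^2 + 3λ + 2 = 0.
Eigenvalues λ = -2, -1.
For λ=-2: (A-λI) row 2 is [-2, 1], so an eigenvector is (-1, -2).
For λ=-1: (A-λI) row 1 is [-1, 0], so an eigenvector is (0, 1).
General solution: c_1e^(-2t)(-1,-2) + c_2e^(-t)(0,1).

p(t) = -c_1e^(-2t), q(t) = -2c_1e^(-2t) + c_2e^(-t)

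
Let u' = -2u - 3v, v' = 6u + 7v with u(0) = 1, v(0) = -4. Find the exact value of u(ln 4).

760

A = [[-2,-3],[6,7]]; eigenvalues λ = 4, 1.
Eigenvectors: (-1,2) for λ=4, (1,-1) for λ=1.
From the initial condition, c_1 = -3, c_2 = -2.
u(ln 4) = (-3)(4^4)(-1) + (-2)(4^1)(1) = 760.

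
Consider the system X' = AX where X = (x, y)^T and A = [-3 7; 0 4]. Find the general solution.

x(t) = c_1e^(-3t) - c_2e^(4t), y(t) = -c_2e^(4t)

Coefficient matrix A = [[-3, 7], [0, 4]].
Characteristic polynomial det(A - λI) = λ^2 - λ - 12 = 0.
Eigenvalues λ = -3, 4.
For λ=-3: (A-λI) row 1 is [0, 7], so an eigenvector is (1, 0).
For λ=4: (A-λI) row 1 is [-7, 7], so an eigenvector is (-1, -1).
General solution: c_1e^(-3t)(1,0) + c_2e^(4t)(-1,-1).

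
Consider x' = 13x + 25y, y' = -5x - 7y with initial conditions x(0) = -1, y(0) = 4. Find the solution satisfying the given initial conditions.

x(t) = 18e^(3t)sin(5t) - e^(3t)cos(5t), y(t) = -7e^(3t)sin(5t) + 4e^(3t)cos(5t)

Coefficient matrix A = [[13, 25], [-5, -7]].
Characteristic polynomial det(A - λI) = λ^2 - 6λ + 34 = 0.
Eigenvalues λ = 3 ± 5i (complex conjugate pair).
For λ=3+5i: an eigenvector is (1,0) - i(2,-1) = (1 - 2i, 0 + i).
A real fundamental pair from Re and Im of e^((3+5i)t)v: X_1 = e^(3t)(cos(5t)·(1,0) + sin(5t)·(2,-1)), X_2 = e^(3t)(sin(5t)·(1,0) - cos(5t)·(2,-1)).
General solution: C_1X_1 + C_2X_2.
Applying x(0)=-1, y(0)=4 gives C_1=7, C_2=4.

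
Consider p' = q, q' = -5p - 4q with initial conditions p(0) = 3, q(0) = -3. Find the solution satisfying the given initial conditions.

Coefficient matrix A = [[0, 1], [-5, -4]].
Characteristic polynomial det(A - λI) = λ^2 + 4λ + 5 = 0.
Eigenvalues λ = -2 ± i (complex conjugate pair).
For λ=-2+i: an eigenvector is (0,-1) - i(-1,2) = (0 + i, -1 - 2i).
A real fundamental pair from Re and Im of e^((-2+i)t)v: X_1 = e^(-2t)(cos(t)·(0,-1) + sin(t)·(-1,2)), X_2 = e^(-2t)(sin(t)·(0,-1) - cos(t)·(-1,2)).
General solution: K_1X_1 + K_2X_2.
Applying p(0)=3, q(0)=-3 gives K_1=-3, K_2=3.

p(t) = 3e^(-2t)sin(t) + 3e^(-2t)cos(t), q(t) = -9e^(-2t)sin(t) - 3e^(-2t)cos(t)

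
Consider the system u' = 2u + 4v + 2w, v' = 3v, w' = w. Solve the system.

u(t) = c_1e^(2t) + 4c_2e^(3t) - 2c_3e^(t), v(t) = c_2e^(3t), w(t) = c_3e^(t)

Coefficient matrix A = [[2, 4, 2], [0, 3, 0], [0, 0, 1]].
det(A - λI) = 0 gives eigenvalues λ = 2, 3, 1.
For λ=2: eigenvector (1,0,0).
For λ=3: eigenvector (4,1,0).
For λ=1: eigenvector (-2,0,1).
General solution: c_1e^(2t)(1,0,0) + c_2e^(3t)(4,1,0) + c_3e^(t)(-2,0,1).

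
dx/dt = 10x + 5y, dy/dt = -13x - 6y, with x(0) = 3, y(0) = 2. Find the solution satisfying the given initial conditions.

Coefficient matrix A = [[10, 5], [-13, -6]].
Characteristic polynomial det(A - λI) = λ^2 - 4λ + 5 = 0.
Eigenvalues λ = 2 ± i (complex conjugate pair).
For λ=2+i: an eigenvector is (-1,2) - i(2,-3) = (-1 - 2i, 2 + 3i).
A real fundamental pair from Re and Im of e^((2+i)t)v: X_1 = e^(2t)(cos(t)·(-1,2) + sin(t)·(2,-3)), X_2 = e^(2t)(sin(t)·(-1,2) - cos(t)·(2,-3)).
General solution: c_1X_1 + c_2X_2.
Applying x(0)=3, y(0)=2 gives c_1=13, c_2=-8.

x(t) = 34e^(2t)sin(t) + 3e^(2t)cos(t), y(t) = -55e^(2t)sin(t) + 2e^(2t)cos(t)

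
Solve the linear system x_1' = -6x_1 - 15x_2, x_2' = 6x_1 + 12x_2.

x_1(t) = 2c_1e^(3t)sin(3t) + c_1e^(3t)cos(3t) + c_2e^(3t)sin(3t) - 2c_2e^(3t)cos(3t), x_2(t) = -c_1e^(3t)sin(3t) - c_1e^(3t)cos(3t) - c_2e^(3t)sin(3t) + c_2e^(3t)cos(3t)

Coefficient matrix A = [[-6, -15], [6, 12]].
Characteristic polynomial det(A - λI) = λ^2 - 6λ + 18 = 0.
Eigenvalues λ = 3 ± 3i (complex conjugate pair).
For λ=3+3i: an eigenvector is (1,-1) - i(2,-1) = (1 - 2i, -1 + i).
A real fundamental pair from Re and Im of e^((3+3i)t)v: X_1 = e^(3t)(cos(3t)·(1,-1) + sin(3t)·(2,-1)), X_2 = e^(3t)(sin(3t)·(1,-1) - cos(3t)·(2,-1)).
General solution: c_1X_1 + c_2X_2.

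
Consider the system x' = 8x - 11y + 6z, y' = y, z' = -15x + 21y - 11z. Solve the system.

Coefficient matrix A = [[8, -11, 6], [0, 1, 0], [-15, 21, -11]].
det(A - λI) = 0 gives eigenvalues λ = -2, 1, -1.
For λ=-2: eigenvector (-3,0,5).
For λ=1: eigenvector (-1,1,3).
For λ=-1: eigenvector (-2,0,3).
General solution: c_1e^(-2t)(-3,0,5) + c_2e^(t)(-1,1,3) + c_3e^(-t)(-2,0,3).

x(t) = -3c_1e^(-2t) - c_2e^(t) - 2c_3e^(-t), y(t) = c_2e^(t), z(t) = 5c_1e^(-2t) + 3c_2e^(t) + 3c_3e^(-t)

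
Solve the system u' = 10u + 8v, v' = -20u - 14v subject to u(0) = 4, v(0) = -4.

Coefficient matrix A = [[10, 8], [-20, -14]].
Characteristic polynomial det(A - λI) = λ^2 + 4λ + 20 = 0.
Eigenvalues λ = -2 ± 4i (complex conjugate pair).
For λ=-2+4i: an eigenvector is (-1,2) - i(1,-1) = (-1 - i, 2 + i).
A real fundamental pair from Re and Im of e^((-2+4i)t)v: X_1 = e^(-2t)(cos(4t)·(-1,2) + sin(4t)·(1,-1)), X_2 = e^(-2t)(sin(4t)·(-1,2) - cos(4t)·(1,-1)).
General solution: K_1X_1 + K_2X_2.
Applying u(0)=4, v(0)=-4 gives K_1=0, K_2=-4.

u(t) = 4e^(-2t)sin(4t) + 4e^(-2t)cos(4t), v(t) = -8e^(-2t)sin(4t) - 4e^(-2t)cos(4t)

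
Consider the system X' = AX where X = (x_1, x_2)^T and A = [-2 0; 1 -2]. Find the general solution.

x_1(t) = C_2e^(-2t), x_2(t) = C_1e^(-2t) + C_2te^(-2t) + 3C_2e^(-2t)

Coefficient matrix A = [[-2, 0], [1, -2]].
Characteristic polynomial det(A - λI) = λ^2 + 4λ + 4 = 0.
Single eigenvalue λ = -2 with algebraic multiplicity 2.
Eigenvector v = (0,1); generalized eigenvector w with (A-λI)w=v is (1,3).
General solution: e^(-2t)[C_1·v + C_2·(t·v + w)].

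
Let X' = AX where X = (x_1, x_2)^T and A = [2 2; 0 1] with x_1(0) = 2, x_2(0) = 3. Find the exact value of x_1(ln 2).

A = [[2,2],[0,1]]; eigenvalues λ = 1, 2.
Eigenvectors: (2,-1) for λ=1, (-1,0) for λ=2.
From the initial condition, c_1 = -3, c_2 = -8.
x_1(ln 2) = (-3)(2^1)(2) + (-8)(2^2)(-1) = 20.

20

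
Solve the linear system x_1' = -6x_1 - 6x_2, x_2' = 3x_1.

Coefficient matrix A = [[-6, -6], [3, 0]].
Characteristic polynomial det(A - λI) = λ^2 + 6λ + 18 = 0.
Eigenvalues λ = -3 ± 3i (complex conjugate pair).
For λ=-3+3i: an eigenvector is (-1,1) - i(-1,0) = (-1 + i, 1).
A real fundamental pair from Re and Im of e^((-3+3i)t)v: X_1 = e^(-3t)(cos(3t)·(-1,1) + sin(3t)·(-1,0)), X_2 = e^(-3t)(sin(3t)·(-1,1) - cos(3t)·(-1,0)).
General solution: c_1X_1 + c_2X_2.

x_1(t) = -c_1e^(-3t)sin(3t) - c_1e^(-3t)cos(3t) - c_2e^(-3t)sin(3t) + c_2e^(-3t)cos(3t), x_2(t) = c_1e^(-3t)cos(3t) + c_2e^(-3t)sin(3t)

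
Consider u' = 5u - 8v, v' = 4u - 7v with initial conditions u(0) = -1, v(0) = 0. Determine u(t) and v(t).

u(t) = -2e^(t) + e^(-3t), v(t) = -e^(t) + e^(-3t)

Coefficient matrix A = [[5, -8], [4, -7]].
Characteristic polynomial det(A - λI) = λ^2 + 2λ - 3 = 0.
Eigenvalues λ = 1, -3.
For λ=1: (A-λI) row 1 is [4, -8], so an eigenvector is (-2, -1).
For λ=-3: (A-λI) row 1 is [8, -8], so an eigenvector is (-1, -1).
General solution: c_1e^(t)(-2,-1) + c_2e^(-3t)(-1,-1).
Applying u(0)=-1, v(0)=0 gives c_1=1, c_2=-1.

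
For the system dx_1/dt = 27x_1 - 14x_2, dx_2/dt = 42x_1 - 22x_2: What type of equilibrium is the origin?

A = [[27,-14],[42,-22]]; det(A-λI) = λ^2 - 5λ - 6.
λ = 6, -1: opposite signs.

saddle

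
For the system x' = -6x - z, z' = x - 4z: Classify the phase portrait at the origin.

stable improper node

A = [[-6,-1],[1,-4]]; det(A-λI) = λ^2 + 10λ + 25.
repeated λ = -5 with a single eigenvector.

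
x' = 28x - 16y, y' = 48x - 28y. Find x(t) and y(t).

x(t) = -2C_1e^(4t) - C_2e^(-4t), y(t) = -3C_1e^(4t) - 2C_2e^(-4t)

Coefficient matrix A = [[28, -16], [48, -28]].
Characteristic polynomial det(A - λI) = λ^2 - 16 = 0.
Eigenvalues λ = 4, -4.
For λ=4: (A-λI) row 1 is [24, -16], so an eigenvector is (-2, -3).
For λ=-4: (A-λI) row 1 is [32, -16], so an eigenvector is (-1, -2).
General solution: C_1e^(4t)(-2,-3) + C_2e^(-4t)(-1,-2).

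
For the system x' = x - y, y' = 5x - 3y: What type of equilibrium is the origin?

stable spiral

A = [[1,-1],[5,-3]]; det(A-λI) = λ^2 + 2λ + 2.
λ = -1 ± i: negative real part.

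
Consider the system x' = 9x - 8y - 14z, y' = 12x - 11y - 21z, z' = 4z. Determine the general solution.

Coefficient matrix A = [[9, -8, -14], [12, -11, -21], [0, 0, 4]].
det(A - λI) = 0 gives eigenvalues λ = 1, 4, -3.
For λ=1: eigenvector (1,1,0).
For λ=4: eigenvector (-2,-3,1).
For λ=-3: eigenvector (2,3,0).
General solution: c_1e^(t)(1,1,0) + c_2e^(4t)(-2,-3,1) + c_3e^(-3t)(2,3,0).

x(t) = c_1e^(t) - 2c_2e^(4t) + 2c_3e^(-3t), y(t) = c_1e^(t) - 3c_2e^(4t) + 3c_3e^(-3t), z(t) = c_2e^(4t)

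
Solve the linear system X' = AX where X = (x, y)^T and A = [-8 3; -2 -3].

Coefficient matrix A = [[-8, 3], [-2, -3]].
Characteristic polynomial det(A - λI) = λ^2 + 11λ + 30 = 0.
Eigenvalues λ = -6, -5.
For λ=-6: (A-λI) row 1 is [-2, 3], so an eigenvector is (-3, -2).
For λ=-5: (A-λI) row 1 is [-3, 3], so an eigenvector is (1, 1).
General solution: C_1e^(-6t)(-3,-2) + C_2e^(-5t)(1,1).

x(t) = -3C_1e^(-6t) + C_2e^(-5t), y(t) = -2C_1e^(-6t) + C_2e^(-5t)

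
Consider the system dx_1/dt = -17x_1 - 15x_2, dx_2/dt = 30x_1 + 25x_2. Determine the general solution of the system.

x_1(t) = K_1e^(4t)sin(3t) + 2K_1e^(4t)cos(3t) + 2K_2e^(4t)sin(3t) - K_2e^(4t)cos(3t), x_2(t) = -K_1e^(4t)sin(3t) - 3K_1e^(4t)cos(3t) - 3K_2e^(4t)sin(3t) + K_2e^(4t)cos(3t)

Coefficient matrix A = [[-17, -15], [30, 25]].
Characteristic polynomial det(A - λI) = λ^2 - 8λ + 25 = 0.
Eigenvalues λ = 4 ± 3i (complex conjugate pair).
For λ=4+3i: an eigenvector is (2,-3) - i(1,-1) = (2 - i, -3 + i).
A real fundamental pair from Re and Im of e^((4+3i)t)v: X_1 = e^(4t)(cos(3t)·(2,-3) + sin(3t)·(1,-1)), X_2 = e^(4t)(sin(3t)·(2,-3) - cos(3t)·(1,-1)).
General solution: K_1X_1 + K_2X_2.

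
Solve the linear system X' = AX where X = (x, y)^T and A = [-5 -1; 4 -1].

Coefficient matrix A = [[-5, -1], [4, -1]].
Characteristic polynomial det(A - λI) = λ^2 + 6λ + 9 = 0.
Single eigenvalue λ = -3 with algebraic multiplicity 2.
Eigenvector v = (1,-2); generalized eigenvector w with (A-λI)w=v is (-2,3).
General solution: e^(-3t)[C_1·v + C_2·(t·v + w)].

x(t) = C_1e^(-3t) + C_2te^(-3t) - 2C_2e^(-3t), y(t) = -2C_1e^(-3t) - 2C_2te^(-3t) + 3C_2e^(-3t)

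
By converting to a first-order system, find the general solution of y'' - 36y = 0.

Let x_1 = y, x_2 = y'. Then x_1' = x_2 and x_2' = 36x_1.
A = [[0,1],[36,0]]; det(A-λI) = λ^2 - 36.
Eigenvalues λ = 6, -6 with eigenvectors (1,6), (1,-6).

y(t) = K_1e^(6t) + K_2e^(-6t)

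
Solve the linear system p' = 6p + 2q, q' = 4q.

p(t) = -c_1e^(4t) + c_2e^(6t), q(t) = c_1e^(4t)

Coefficient matrix A = [[6, 2], [0, 4]].
Characteristic polynomial det(A - λI) = λ^2 - 10λ + 24 = 0.
Eigenvalues λ = 4, 6.
For λ=4: (A-λI) row 1 is [2, 2], so an eigenvector is (-1, 1).
For λ=6: (A-λI) row 1 is [0, 2], so an eigenvector is (1, 0).
General solution: c_1e^(4t)(-1,1) + c_2e^(6t)(1,0).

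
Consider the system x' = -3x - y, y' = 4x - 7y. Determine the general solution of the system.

Coefficient matrix A = [[-3, -1], [4, -7]].
Characteristic polynomial det(A - λI) = λ^2 + 10λ + 25 = 0.
Single eigenvalue λ = -5 with algebraic multiplicity 2.
Eigenvector v = (1,2); generalized eigenvector w with (A-λI)w=v is (0,-1).
General solution: e^(-5t)[C_1·v + C_2·(t·v + w)].

x(t) = C_1e^(-5t) + C_2te^(-5t), y(t) = 2C_1e^(-5t) + 2C_2te^(-5t) - C_2e^(-5t)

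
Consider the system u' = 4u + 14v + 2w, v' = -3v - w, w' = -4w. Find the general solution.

u(t) = -2c_1e^(-3t) + c_2e^(4t) - 2c_3e^(-4t), v(t) = c_1e^(-3t) + c_3e^(-4t), w(t) = c_3e^(-4t)

Coefficient matrix A = [[4, 14, 2], [0, -3, -1], [0, 0, -4]].
det(A - λI) = 0 gives eigenvalues λ = -3, 4, -4.
For λ=-3: eigenvector (-2,1,0).
For λ=4: eigenvector (1,0,0).
For λ=-4: eigenvector (-2,1,1).
General solution: c_1e^(-3t)(-2,1,0) + c_2e^(4t)(1,0,0) + c_3e^(-4t)(-2,1,1).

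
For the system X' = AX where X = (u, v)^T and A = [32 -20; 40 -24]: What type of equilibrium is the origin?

unstable spiral

A = [[32,-20],[40,-24]]; det(A-λI) = λ^2 - 8λ + 32.
λ = 4 ± 4i: positive real part.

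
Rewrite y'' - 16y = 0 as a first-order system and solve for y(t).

y(t) = K_1e^(4t) + K_2e^(-4t)

Let x_1 = y, x_2 = y'. Then x_1' = x_2 and x_2' = 16x_1.
A = [[0,1],[16,0]]; det(A-λI) = λ^2 - 16.
Eigenvalues λ = 4, -4 with eigenvectors (1,4), (1,-4).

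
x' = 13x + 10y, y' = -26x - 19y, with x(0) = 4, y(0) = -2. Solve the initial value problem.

Coefficient matrix A = [[13, 10], [-26, -19]].
Characteristic polynomial det(A - λI) = λ^2 + 6λ + 13 = 0.
Eigenvalues λ = -3 ± 2i (complex conjugate pair).
For λ=-3+2i: an eigenvector is (-2,3) - i(-1,2) = (-2 + i, 3 - 2i).
A real fundamental pair from Re and Im of e^((-3+2i)t)v: X_1 = e^(-3t)(cos(2t)·(-2,3) + sin(2t)·(-1,2)), X_2 = e^(-3t)(sin(2t)·(-2,3) - cos(2t)·(-1,2)).
General solution: K_1X_1 + K_2X_2.
Applying x(0)=4, y(0)=-2 gives K_1=-6, K_2=-8.

x(t) = 22e^(-3t)sin(2t) + 4e^(-3t)cos(2t), y(t) = -36e^(-3t)sin(2t) - 2e^(-3t)cos(2t)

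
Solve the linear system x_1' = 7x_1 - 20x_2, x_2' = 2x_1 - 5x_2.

Coefficient matrix A = [[7, -20], [2, -5]].
Characteristic polynomial det(A - λI) = λ^2 - 2λ + 5 = 0.
Eigenvalues λ = 1 ± 2i (complex conjugate pair).
For λ=1+2i: an eigenvector is (3,1) - i(-1,0) = (3 + i, 1).
A real fundamental pair from Re and Im of e^((1+2i)t)v: X_1 = e^(t)(cos(2t)·(3,1) + sin(2t)·(-1,0)), X_2 = e^(t)(sin(2t)·(3,1) - cos(2t)·(-1,0)).
General solution: c_1X_1 + c_2X_2.

x_1(t) = -c_1e^(t)sin(2t) + 3c_1e^(t)cos(2t) + 3c_2e^(t)sin(2t) + c_2e^(t)cos(2t), x_2(t) = c_1e^(t)cos(2t) + c_2e^(t)sin(2t)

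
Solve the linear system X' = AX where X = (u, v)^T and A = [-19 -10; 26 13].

u(t) = -K_1e^(-3t)sin(2t) + 2K_1e^(-3t)cos(2t) + 2K_2e^(-3t)sin(2t) + K_2e^(-3t)cos(2t), v(t) = 2K_1e^(-3t)sin(2t) - 3K_1e^(-3t)cos(2t) - 3K_2e^(-3t)sin(2t) - 2K_2e^(-3t)cos(2t)

Coefficient matrix A = [[-19, -10], [26, 13]].
Characteristic polynomial det(A - λI) = λ^2 + 6λ + 13 = 0.
Eigenvalues λ = -3 ± 2i (complex conjugate pair).
For λ=-3+2i: an eigenvector is (2,-3) - i(-1,2) = (2 + i, -3 - 2i).
A real fundamental pair from Re and Im of e^((-3+2i)t)v: X_1 = e^(-3t)(cos(2t)·(2,-3) + sin(2t)·(-1,2)), X_2 = e^(-3t)(sin(2t)·(2,-3) - cos(2t)·(-1,2)).
General solution: K_1X_1 + K_2X_2.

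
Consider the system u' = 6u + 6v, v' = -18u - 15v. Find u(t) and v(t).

Coefficient matrix A = [[6, 6], [-18, -15]].
Characteristic polynomial det(A - λI) = λ^2 + 9λ + 18 = 0.
Eigenvalues λ = -6, -3.
For λ=-6: (A-λI) row 1 is [12, 6], so an eigenvector is (1, -2).
For λ=-3: (A-λI) row 1 is [9, 6], so an eigenvector is (2, -3).
General solution: c_1e^(-6t)(1,-2) + c_2e^(-3t)(2,-3).

u(t) = c_1e^(-6t) + 2c_2e^(-3t), v(t) = -2c_1e^(-6t) - 3c_2e^(-3t)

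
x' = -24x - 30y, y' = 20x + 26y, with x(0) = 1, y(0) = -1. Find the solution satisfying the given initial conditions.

Coefficient matrix A = [[-24, -30], [20, 26]].
Characteristic polynomial det(A - λI) = λ^2 - 2λ - 24 = 0.
Eigenvalues λ = -4, 6.
For λ=-4: (A-λI) row 1 is [-20, -30], so an eigenvector is (-3, 2).
For λ=6: (A-λI) row 1 is [-30, -30], so an eigenvector is (-1, 1).
General solution: c_1e^(-4t)(-3,2) + c_2e^(6t)(-1,1).
Applying x(0)=1, y(0)=-1 gives c_1=0, c_2=-1.

x(t) = e^(6t), y(t) = -e^(6t)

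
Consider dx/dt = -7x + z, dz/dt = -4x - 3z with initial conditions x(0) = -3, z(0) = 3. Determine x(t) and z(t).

Coefficient matrix A = [[-7, 1], [-4, -3]].
Characteristic polynomial det(A - λI) = λ^2 + 10λ + 25 = 0.
Single eigenvalue λ = -5 with algebraic multiplicity 2.
Eigenvector v = (-1,-2); generalized eigenvector w with (A-λI)w=v is (1,1).
General solution: e^(-5t)[K_1·v + K_2·(t·v + w)].
Applying x(0)=-3, z(0)=3 gives K_1=-6, K_2=-9.

x(t) = 9te^(-5t) - 3e^(-5t), z(t) = 18te^(-5t) + 3e^(-5t)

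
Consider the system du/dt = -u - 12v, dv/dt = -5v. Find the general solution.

Coefficient matrix A = [[-1, -12], [0, -5]].
Characteristic polynomial det(A - λI) = λ^2 + 6λ + 5 = 0.
Eigenvalues λ = -1, -5.
For λ=-1: (A-λI) row 1 is [0, -12], so an eigenvector is (-1, 0).
For λ=-5: (A-λI) row 1 is [4, -12], so an eigenvector is (3, 1).
General solution: c_1e^(-t)(-1,0) + c_2e^(-5t)(3,1).

u(t) = -c_1e^(-t) + 3c_2e^(-5t), v(t) = c_2e^(-5t)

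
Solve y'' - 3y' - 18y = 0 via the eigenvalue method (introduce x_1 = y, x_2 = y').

Let x_1 = y, x_2 = y'. Then x_1' = x_2 and x_2' = 18x_1 + 3x_2.
A = [[0,1],[18,3]]; det(A-λI) = λ^2 - 3λ - 18.
Eigenvalues λ = -3, 6 with eigenvectors (1,-3), (1,6).

y(t) = K_1e^(-3t) + K_2e^(6t)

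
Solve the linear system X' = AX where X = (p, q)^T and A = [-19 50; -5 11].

p(t) = -3c_1e^(-4t)sin(5t) + c_1e^(-4t)cos(5t) + c_2e^(-4t)sin(5t) + 3c_2e^(-4t)cos(5t), q(t) = -c_1e^(-4t)sin(5t) + c_2e^(-4t)cos(5t)

Coefficient matrix A = [[-19, 50], [-5, 11]].
Characteristic polynomial det(A - λI) = λ^2 + 8λ + 41 = 0.
Eigenvalues λ = -4 ± 5i (complex conjugate pair).
For λ=-4+5i: an eigenvector is (1,0) - i(-3,-1) = (1 + 3i, 0 + i).
A real fundamental pair from Re and Im of e^((-4+5i)t)v: X_1 = e^(-4t)(cos(5t)·(1,0) + sin(5t)·(-3,-1)), X_2 = e^(-4t)(sin(5t)·(1,0) - cos(5t)·(-3,-1)).
General solution: c_1X_1 + c_2X_2.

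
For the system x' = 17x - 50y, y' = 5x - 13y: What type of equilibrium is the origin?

A = [[17,-50],[5,-13]]; det(A-λI) = λ^2 - 4λ + 29.
λ = 2 ± 5i: positive real part.

unstable spiral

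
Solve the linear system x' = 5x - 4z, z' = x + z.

Coefficient matrix A = [[5, -4], [1, 1]].
Characteristic polynomial det(A - λI) = λ^2 - 6λ + 9 = 0.
Single eigenvalue λ = 3 with algebraic multiplicity 2.
Eigenvector v = (2,1); generalized eigenvector w with (A-λI)w=v is (1,0).
General solution: e^(3t)[K_1·v + K_2·(t·v + w)].

x(t) = 2K_1e^(3t) + 2K_2te^(3t) + K_2e^(3t), z(t) = K_1e^(3t) + K_2te^(3t)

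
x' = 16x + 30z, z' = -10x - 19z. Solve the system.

Coefficient matrix A = [[16, 30], [-10, -19]].
Characteristic polynomial det(A - λI) = λ^2 + 3λ - 4 = 0.
Eigenvalues λ = 1, -4.
For λ=1: (A-λI) row 1 is [15, 30], so an eigenvector is (-2, 1).
For λ=-4: (A-λI) row 1 is [20, 30], so an eigenvector is (3, -2).
General solution: C_1e^(t)(-2,1) + C_2e^(-4t)(3,-2).

x(t) = -2C_1e^(t) + 3C_2e^(-4t), z(t) = C_1e^(t) - 2C_2e^(-4t)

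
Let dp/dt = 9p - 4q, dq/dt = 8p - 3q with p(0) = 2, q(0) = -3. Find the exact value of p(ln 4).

A = [[9,-4],[8,-3]]; eigenvalues λ = 5, 1.
Eigenvectors: (-1,-1) for λ=5, (1,2) for λ=1.
From the initial condition, c_1 = -7, c_2 = -5.
p(ln 4) = (-7)(4^5)(-1) + (-5)(4^1)(1) = 7148.

7148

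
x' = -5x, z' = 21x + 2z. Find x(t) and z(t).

Coefficient matrix A = [[-5, 0], [21, 2]].
Characteristic polynomial det(A - λI) = λ^2 + 3λ - 10 = 0.
Eigenvalues λ = 2, -5.
For λ=2: (A-λI) row 1 is [-7, 0], so an eigenvector is (0, 1).
For λ=-5: (A-λI) row 2 is [21, 7], so an eigenvector is (1, -3).
General solution: C_1e^(2t)(0,1) + C_2e^(-5t)(1,-3).

x(t) = C_2e^(-5t), z(t) = C_1e^(2t) - 3C_2e^(-5t)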